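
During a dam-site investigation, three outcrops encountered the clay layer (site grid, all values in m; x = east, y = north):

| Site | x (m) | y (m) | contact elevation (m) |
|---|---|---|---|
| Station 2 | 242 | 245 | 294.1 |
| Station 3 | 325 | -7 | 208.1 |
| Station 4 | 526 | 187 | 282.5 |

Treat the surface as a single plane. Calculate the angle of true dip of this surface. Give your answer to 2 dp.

19.43°

Let the plane be z = a·x + b·y + c.
Station 3−Station 2: 83a − 252b = −86;  Station 4−Station 2: 284a − 58b = −11.6.
Solving gives a = 0.03093, b = 0.35146.
Gradient magnitude |∇z| = √(a² + b²) = √(0.00096 + 0.12352) = 0.35282.
True dip = arctan(0.35282) = 19.43°, dipping toward S (azimuth ≈ 185°).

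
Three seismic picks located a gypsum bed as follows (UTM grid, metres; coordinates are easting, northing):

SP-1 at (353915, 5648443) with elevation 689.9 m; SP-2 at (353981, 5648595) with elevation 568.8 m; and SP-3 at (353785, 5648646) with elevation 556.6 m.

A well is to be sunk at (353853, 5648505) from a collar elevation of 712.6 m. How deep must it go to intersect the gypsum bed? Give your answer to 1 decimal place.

Two edge vectors: SP-1→SP-2 = (66, 152, -121.1), SP-1→SP-3 = (-130, 203, -133.3).
Normal n = (SP-1→SP-2) × (SP-1→SP-3) = (4321.7, 24540.8, 33158).
So ∂z/∂easting = −n_x/n_z = −0.130336570 and ∂z/∂northing = −n_y/n_z = −0.740117016.
Intercept c from SP-1: 689.9 + 46128.07 + 4180508.78 = 4227326.74.
At (353853, 5648505): z_contact = −46119.99 − 4180554.66 + 4227326.74 = 652.09 m.
Depth below ground = 712.6 − 652.09 = 60.5 m.

60.5 m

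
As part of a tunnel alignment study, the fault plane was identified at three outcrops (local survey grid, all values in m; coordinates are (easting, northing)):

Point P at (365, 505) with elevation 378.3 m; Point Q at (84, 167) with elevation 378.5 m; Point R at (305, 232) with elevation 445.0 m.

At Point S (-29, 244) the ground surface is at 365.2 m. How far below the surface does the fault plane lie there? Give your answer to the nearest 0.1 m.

Two edge vectors: Point P→Point Q = (-281, -338, 0.2), Point P→Point R = (-60, -273, 66.7).
Normal n = (Point P→Point Q) × (Point P→Point R) = (-22490, 18730.7, 56433).
So ∂z/∂E = −n_x/n_z = 0.39853 and ∂z/∂N = −n_y/n_z = −0.33191.
Intercept c from Point P: 378.3 − 145.46 + 167.61 = 400.45.
At (-29, 244): z_contact = −11.56 − 80.99 + 400.45 = 307.91 m.
Depth below ground = 365.2 − 307.91 = 57.3 m.

57.3 m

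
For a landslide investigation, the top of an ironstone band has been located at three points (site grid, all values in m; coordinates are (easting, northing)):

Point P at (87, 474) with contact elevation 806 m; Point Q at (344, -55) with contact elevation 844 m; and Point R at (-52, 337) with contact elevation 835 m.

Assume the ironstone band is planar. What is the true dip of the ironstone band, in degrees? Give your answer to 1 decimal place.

8.5°

Two edge vectors: Point P→Point Q = (257, -529, 38), Point P→Point R = (-139, -137, 29).
Normal n = (Point P→Point Q) × (Point P→Point R) = (-10135, -12735, -108740).
So ∂z/∂E = −n_x/n_z = −0.09320 and ∂z/∂N = −n_y/n_z = −0.11711.
Gradient magnitude |∇z| = √(a² + b²) = √(0.00869 + 0.01372) = 0.14968.
True dip = arctan(0.14968) = 8.5°, dipping toward NE (azimuth ≈ 039°).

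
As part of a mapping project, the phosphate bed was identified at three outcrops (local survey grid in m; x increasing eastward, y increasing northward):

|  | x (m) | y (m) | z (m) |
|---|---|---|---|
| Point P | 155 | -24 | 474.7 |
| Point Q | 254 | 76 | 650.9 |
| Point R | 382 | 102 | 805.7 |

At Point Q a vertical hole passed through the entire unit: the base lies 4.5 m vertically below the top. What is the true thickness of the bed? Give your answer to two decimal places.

Let the plane be z = a·x + b·y + c.
Point Q−Point P: 99a + 100b = 176.2;  Point R−Point P: 227a + 126b = 331.
Solving gives a = 1.06579, b = 0.70686.
|∇z| = √(a²+b²) = 1.27890, so dip δ = arctan(1.27890) = 51.98°.
True thickness = vertical thickness × cos δ = 4.5 × cos 51.98° = 2.77 m.

2.77 m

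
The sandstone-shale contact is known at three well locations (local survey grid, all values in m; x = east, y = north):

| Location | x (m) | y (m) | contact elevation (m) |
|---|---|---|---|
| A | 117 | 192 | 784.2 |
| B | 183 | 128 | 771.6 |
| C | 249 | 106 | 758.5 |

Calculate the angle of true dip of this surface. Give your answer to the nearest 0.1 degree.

11.5°

Let the plane be z = a·x + b·y + c.
B−A: 66a − 64b = −12.6;  C−A: 132a − 86b = −25.7.
Solving gives a = −0.20245, b = −0.01190.
Gradient magnitude |∇z| = √(a² + b²) = √(0.04099 + 0.00014) = 0.20280.
True dip = arctan(0.20280) = 11.5°, dipping toward E (azimuth ≈ 087°).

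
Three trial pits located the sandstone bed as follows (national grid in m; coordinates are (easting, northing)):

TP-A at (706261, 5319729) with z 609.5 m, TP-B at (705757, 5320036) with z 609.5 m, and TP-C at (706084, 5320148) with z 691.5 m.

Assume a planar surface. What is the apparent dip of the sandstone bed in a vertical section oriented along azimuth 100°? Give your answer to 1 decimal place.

6.4°

Two edge vectors: TP-A→TP-B = (-504, 307, 0), TP-A→TP-C = (-177, 419, 82).
Normal n = (TP-A→TP-B) × (TP-A→TP-C) = (25174, 41328, -156837).
So ∂z/∂E = −n_x/n_z = 0.16051 and ∂z/∂N = −n_y/n_z = 0.26351.
Unit vector along 100° is (sin 100°, cos 100°) = (0.9848, -0.1736).
Slope in that direction = a·(0.9848) + b·(-0.1736) = 0.11231.
Apparent dip = arctan|0.11231| = 6.4° (true dip is 17.1°, so apparent ≤ true as expected).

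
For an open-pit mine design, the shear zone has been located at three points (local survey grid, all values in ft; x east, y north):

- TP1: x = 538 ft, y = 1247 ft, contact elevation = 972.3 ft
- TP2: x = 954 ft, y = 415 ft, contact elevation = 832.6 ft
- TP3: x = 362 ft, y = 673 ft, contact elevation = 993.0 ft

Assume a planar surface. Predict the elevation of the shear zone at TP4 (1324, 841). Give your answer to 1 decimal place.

Let the plane be z = a·x + b·y + c.
TP2−TP1: 416a − 832b = −139.7;  TP3−TP1: −176a − 574b = 20.7.
Solving gives a = −0.252872, b = 0.041473.
Then c = 972.3 − a·538 − b·1247 = 1056.63.
At (1324, 841): z = −334.8 + 34.9 + 1056.63 = 756.7 ft.

756.7 ft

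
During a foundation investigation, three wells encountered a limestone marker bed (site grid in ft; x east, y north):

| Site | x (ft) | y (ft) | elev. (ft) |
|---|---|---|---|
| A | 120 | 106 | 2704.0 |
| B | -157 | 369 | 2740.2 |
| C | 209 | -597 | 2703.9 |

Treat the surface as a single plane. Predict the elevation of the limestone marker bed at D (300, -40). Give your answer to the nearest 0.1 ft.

Two edge vectors: A→B = (-277, 263, 36.2), A→C = (89, -703, -0.1).
Normal n = (A→B) × (A→C) = (25422.3, 3194.1, 171324).
So ∂z/∂x = −n_x/n_z = −0.14839 and ∂z/∂y = −n_y/n_z = −0.01864.
Intercept c from A: 2704 + 17.81 + 1.98 = 2723.78.
At (300, -40): z = −44.5 + 0.7 + 2723.78 = 2680.0 ft.

2680.0 ft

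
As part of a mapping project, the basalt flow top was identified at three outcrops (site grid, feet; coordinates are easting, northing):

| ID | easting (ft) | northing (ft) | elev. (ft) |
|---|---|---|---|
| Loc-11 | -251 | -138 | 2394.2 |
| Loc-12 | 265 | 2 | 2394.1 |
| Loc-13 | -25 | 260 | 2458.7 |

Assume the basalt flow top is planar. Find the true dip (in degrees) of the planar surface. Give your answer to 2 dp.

Two edge vectors: Loc-11→Loc-12 = (516, 140, -0.1), Loc-11→Loc-13 = (226, 398, 64.5).
Normal n = (Loc-11→Loc-12) × (Loc-11→Loc-13) = (9069.8, -33304.6, 173728).
So ∂z/∂easting = −n_x/n_z = −0.05221 and ∂z/∂northing = −n_y/n_z = 0.19171.
Gradient magnitude |∇z| = √(a² + b²) = √(0.00273 + 0.03675) = 0.19869.
True dip = arctan(0.19869) = 11.24°, dipping toward SSE (azimuth ≈ 165°).

11.24°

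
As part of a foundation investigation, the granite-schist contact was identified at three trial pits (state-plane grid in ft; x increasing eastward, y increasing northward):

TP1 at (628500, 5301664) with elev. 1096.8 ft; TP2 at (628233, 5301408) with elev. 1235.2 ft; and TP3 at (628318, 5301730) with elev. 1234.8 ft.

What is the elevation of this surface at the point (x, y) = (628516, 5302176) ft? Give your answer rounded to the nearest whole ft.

1179 ft

Two edge vectors: TP1→TP2 = (-267, -256, 138.4), TP1→TP3 = (-182, 66, 138).
Normal n = (TP1→TP2) × (TP1→TP3) = (-44462.4, 11657.2, -64214).
So ∂z/∂x = −n_x/n_z = −0.69240975 and ∂z/∂y = −n_y/n_z = 0.18153674.
Intercept c from TP1: 1096.8 + 435179.53 − 962446.78 = −526170.45.
At (628516, 5302176): z = −435190.6 + 962539.7 − 526170.45 = 1178.7 ft.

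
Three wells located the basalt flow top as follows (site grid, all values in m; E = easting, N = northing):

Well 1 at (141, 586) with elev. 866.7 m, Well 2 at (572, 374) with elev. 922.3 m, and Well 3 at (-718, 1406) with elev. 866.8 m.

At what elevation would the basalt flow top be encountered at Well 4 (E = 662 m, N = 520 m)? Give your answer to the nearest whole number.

Let the plane be z = a·E + b·N + c.
Well 2−Well 1: 431a − 212b = 55.6;  Well 3−Well 1: −859a + 820b = 0.1.
Solving gives a = 0.26626, b = 0.27904.
Then c = 866.7 − a·141 − b·586 = 665.64.
At (662, 520): z = 176.3 + 145.1 + 665.64 = 987.0 m.

987 m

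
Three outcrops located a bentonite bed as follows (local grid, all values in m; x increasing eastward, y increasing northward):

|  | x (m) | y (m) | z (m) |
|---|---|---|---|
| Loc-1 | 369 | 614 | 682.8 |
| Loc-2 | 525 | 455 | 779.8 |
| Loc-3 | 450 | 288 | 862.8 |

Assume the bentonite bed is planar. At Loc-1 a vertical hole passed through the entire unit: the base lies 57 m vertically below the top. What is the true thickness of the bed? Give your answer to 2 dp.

50.19 m

Two edge vectors: Loc-1→Loc-2 = (156, -159, 97), Loc-1→Loc-3 = (81, -326, 180).
Normal n = (Loc-1→Loc-2) × (Loc-1→Loc-3) = (3002, -20223, -37977).
So ∂z/∂x = −n_x/n_z = 0.07905 and ∂z/∂y = −n_y/n_z = −0.53251.
|∇z| = √(a²+b²) = 0.53834, so dip δ = arctan(0.53834) = 28.30°.
True thickness = vertical thickness × cos δ = 57 × cos 28.30° = 50.19 m.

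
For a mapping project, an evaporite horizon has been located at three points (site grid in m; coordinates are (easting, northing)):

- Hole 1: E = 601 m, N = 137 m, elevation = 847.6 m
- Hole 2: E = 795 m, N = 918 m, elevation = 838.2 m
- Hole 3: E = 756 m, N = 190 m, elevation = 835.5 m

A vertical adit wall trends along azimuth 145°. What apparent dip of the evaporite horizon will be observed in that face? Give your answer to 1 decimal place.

Two edge vectors: Hole 1→Hole 2 = (194, 781, -9.4), Hole 1→Hole 3 = (155, 53, -12.1).
Normal n = (Hole 1→Hole 2) × (Hole 1→Hole 3) = (-8951.9, 890.4, -110773).
So ∂z/∂E = −n_x/n_z = −0.08081 and ∂z/∂N = −n_y/n_z = 0.00804.
Unit vector along 145° is (sin 145°, cos 145°) = (0.5736, -0.8192).
Slope in that direction = a·(0.5736) + b·(-0.8192) = −0.05294.
Apparent dip = arctan|0.05294| = 3.0° (true dip is 4.6°, so apparent ≤ true as expected).

3.0°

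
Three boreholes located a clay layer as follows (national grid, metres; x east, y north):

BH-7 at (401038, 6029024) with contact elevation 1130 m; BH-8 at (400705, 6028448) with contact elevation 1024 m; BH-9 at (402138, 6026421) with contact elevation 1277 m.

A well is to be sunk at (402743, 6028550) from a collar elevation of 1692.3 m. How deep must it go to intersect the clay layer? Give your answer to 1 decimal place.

173.9 m

Two edge vectors: BH-7→BH-8 = (-333, -576, -106), BH-7→BH-9 = (1100, -2603, 147).
Normal n = (BH-7→BH-8) × (BH-7→BH-9) = (-360590, -67649, 1500399).
So ∂z/∂x = −n_x/n_z = 0.240329406 and ∂z/∂y = −n_y/n_z = 0.045087340.
Intercept c from BH-7: 1130 − 96381.22 − 271832.66 = −367083.88.
At (402743, 6028550): z_contact = 96790.99 + 271811.28 − 367083.88 = 1518.39 m.
Depth below ground = 1692.3 − 1518.39 = 173.9 m.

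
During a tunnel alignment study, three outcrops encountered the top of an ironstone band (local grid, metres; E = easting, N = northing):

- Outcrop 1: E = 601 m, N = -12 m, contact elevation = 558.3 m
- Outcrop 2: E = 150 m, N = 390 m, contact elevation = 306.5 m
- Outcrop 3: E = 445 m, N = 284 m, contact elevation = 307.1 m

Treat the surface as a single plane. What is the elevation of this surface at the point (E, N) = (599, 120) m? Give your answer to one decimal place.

Let the plane be z = a·E + b·N + c.
Outcrop 2−Outcrop 1: −451a + 402b = −251.8;  Outcrop 3−Outcrop 1: −156a + 296b = −251.2.
Solving gives a = −0.37367, b = −1.04558.
Then c = 558.3 − a·601 − b·-12 = 770.33.
At (599, 120): z = −223.8 − 125.5 + 770.33 = 421.0 m.

421.0 m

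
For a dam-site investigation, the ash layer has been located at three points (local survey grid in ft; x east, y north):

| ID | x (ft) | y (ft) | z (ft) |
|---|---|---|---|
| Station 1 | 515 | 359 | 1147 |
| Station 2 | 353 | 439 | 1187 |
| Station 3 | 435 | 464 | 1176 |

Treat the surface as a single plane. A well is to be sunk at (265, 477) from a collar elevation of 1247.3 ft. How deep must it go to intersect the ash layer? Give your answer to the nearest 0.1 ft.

39.3 ft

Let the plane be z = a·x + b·y + c.
Station 2−Station 1: −162a + 80b = 40;  Station 3−Station 1: −80a + 105b = 29.
Solving gives a = −0.17719, b = 0.14119.
Then c = 1147 − a·515 − b·359 = 1187.57.
At (265, 477): z_contact = −46.96 + 67.35 + 1187.57 = 1207.96 ft.
Depth below ground = 1247.3 − 1207.96 = 39.3 ft.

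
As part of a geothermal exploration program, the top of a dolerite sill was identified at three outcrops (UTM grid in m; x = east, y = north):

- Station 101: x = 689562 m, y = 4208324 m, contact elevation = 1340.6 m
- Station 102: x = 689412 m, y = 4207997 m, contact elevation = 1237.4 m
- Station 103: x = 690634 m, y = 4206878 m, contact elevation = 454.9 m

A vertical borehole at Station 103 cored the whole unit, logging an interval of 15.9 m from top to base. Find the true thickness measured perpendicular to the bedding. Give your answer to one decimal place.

Two edge vectors: Station 101→Station 102 = (-150, -327, -103.2), Station 101→Station 103 = (1072, -1446, -885.7).
Normal n = (Station 101→Station 102) × (Station 101→Station 103) = (140396.7, -243485.4, 567444).
So ∂z/∂x = −n_x/n_z = −0.24742 and ∂z/∂y = −n_y/n_z = 0.42909.
|∇z| = √(a²+b²) = 0.49531, so dip δ = arctan(0.49531) = 26.35°.
True thickness = vertical thickness × cos δ = 15.9 × cos 26.35° = 14.2 m.

14.2 m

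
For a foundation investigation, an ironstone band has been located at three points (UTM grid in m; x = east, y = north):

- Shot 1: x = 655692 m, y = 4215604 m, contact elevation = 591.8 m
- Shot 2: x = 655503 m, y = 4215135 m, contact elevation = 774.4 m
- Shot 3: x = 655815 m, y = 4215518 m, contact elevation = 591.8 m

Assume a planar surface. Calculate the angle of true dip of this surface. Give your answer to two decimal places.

Two edge vectors: Shot 1→Shot 2 = (-189, -469, 182.6), Shot 1→Shot 3 = (123, -86, 0).
Normal n = (Shot 1→Shot 2) × (Shot 1→Shot 3) = (15703.6, 22459.8, 73941).
So ∂z/∂x = −n_x/n_z = −0.21238 and ∂z/∂y = −n_y/n_z = −0.30375.
Gradient magnitude |∇z| = √(a² + b²) = √(0.04511 + 0.09227) = 0.37064.
True dip = arctan(0.37064) = 20.34°, dipping toward NE (azimuth ≈ 035°).

20.34°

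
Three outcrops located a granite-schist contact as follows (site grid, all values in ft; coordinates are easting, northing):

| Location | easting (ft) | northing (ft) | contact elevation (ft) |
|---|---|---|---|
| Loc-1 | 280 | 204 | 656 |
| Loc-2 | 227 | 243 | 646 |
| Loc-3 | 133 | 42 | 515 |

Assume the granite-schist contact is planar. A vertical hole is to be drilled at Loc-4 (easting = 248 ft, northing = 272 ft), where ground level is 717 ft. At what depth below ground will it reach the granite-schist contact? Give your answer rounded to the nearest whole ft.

48 ft

Two edge vectors: Loc-1→Loc-2 = (-53, 39, -10), Loc-1→Loc-3 = (-147, -162, -141).
Normal n = (Loc-1→Loc-2) × (Loc-1→Loc-3) = (-7119, -6003, 14319).
So ∂z/∂easting = −n_x/n_z = 0.49717 and ∂z/∂northing = −n_y/n_z = 0.41923.
Intercept c from Loc-1: 656 − 139.21 − 85.52 = 431.27.
At (248, 272): z_contact = 123.3 + 114.0 + 431.27 = 668.6 ft.
Depth below ground = 717 − 668.6 = 48 ft.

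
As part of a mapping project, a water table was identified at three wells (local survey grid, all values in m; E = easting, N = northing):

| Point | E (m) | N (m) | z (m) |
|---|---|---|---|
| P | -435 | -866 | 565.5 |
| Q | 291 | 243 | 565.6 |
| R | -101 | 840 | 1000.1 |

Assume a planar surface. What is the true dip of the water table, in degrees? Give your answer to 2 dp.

Two edge vectors: P→Q = (726, 1109, 0.1), P→R = (334, 1706, 434.6).
Normal n = (P→Q) × (P→R) = (481800.8, -315486.2, 868150).
So ∂z/∂E = −n_x/n_z = −0.55497 and ∂z/∂N = −n_y/n_z = 0.36340.
Gradient magnitude |∇z| = √(a² + b²) = √(0.30800 + 0.13206) = 0.66337.
True dip = arctan(0.66337) = 33.56°, dipping toward ESE (azimuth ≈ 123°).

33.56°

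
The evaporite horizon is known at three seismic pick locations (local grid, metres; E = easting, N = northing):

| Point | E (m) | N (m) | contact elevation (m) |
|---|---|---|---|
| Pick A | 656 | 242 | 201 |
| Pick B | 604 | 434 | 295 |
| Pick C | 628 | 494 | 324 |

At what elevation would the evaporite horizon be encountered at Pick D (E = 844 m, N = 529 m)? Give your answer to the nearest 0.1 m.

339.0 m

Let the plane be z = a·E + b·N + c.
Pick B−Pick A: −52a + 192b = 94;  Pick C−Pick A: −28a + 252b = 123.
Solving gives a = −0.00932, b = 0.48706.
Then c = 201 − a·656 − b·242 = 89.24.
At (844, 529): z = −7.9 + 257.7 + 89.24 = 339.0 m.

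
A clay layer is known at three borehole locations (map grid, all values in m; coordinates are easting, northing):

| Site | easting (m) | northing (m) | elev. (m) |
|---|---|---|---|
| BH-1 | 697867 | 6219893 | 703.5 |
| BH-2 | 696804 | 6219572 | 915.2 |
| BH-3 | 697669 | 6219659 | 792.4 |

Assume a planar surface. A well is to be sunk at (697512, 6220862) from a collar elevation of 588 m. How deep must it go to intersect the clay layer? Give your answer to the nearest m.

119 m

Two edge vectors: BH-1→BH-2 = (-1063, -321, 211.7), BH-1→BH-3 = (-198, -234, 88.9).
Normal n = (BH-1→BH-2) × (BH-1→BH-3) = (21000.9, 52584.1, 185184).
So ∂z/∂easting = −n_x/n_z = −0.11340559 and ∂z/∂northing = −n_y/n_z = −0.28395596.
Intercept c from BH-1: 703.5 + 79142.02 + 1766175.67 = 1846021.19.
At (697512, 6220862): z_contact = −79101.8 − 1766450.8 + 1846021.19 = 468.6 m.
Depth below ground = 588 − 468.6 = 119 m.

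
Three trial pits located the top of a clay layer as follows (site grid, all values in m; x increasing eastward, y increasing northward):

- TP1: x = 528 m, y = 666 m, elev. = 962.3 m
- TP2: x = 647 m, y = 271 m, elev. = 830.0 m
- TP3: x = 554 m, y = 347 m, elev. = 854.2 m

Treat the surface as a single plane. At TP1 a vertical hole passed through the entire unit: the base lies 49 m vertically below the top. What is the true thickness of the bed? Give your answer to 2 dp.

Let the plane be z = a·x + b·y + c.
TP2−TP1: 119a − 395b = −132.3;  TP3−TP1: 26a − 319b = −108.1.
Solving gives a = 0.01790, b = 0.34033.
|∇z| = √(a²+b²) = 0.34080, so dip δ = arctan(0.34080) = 18.82°.
True thickness = vertical thickness × cos δ = 49 × cos 18.82° = 46.38 m.

46.38 m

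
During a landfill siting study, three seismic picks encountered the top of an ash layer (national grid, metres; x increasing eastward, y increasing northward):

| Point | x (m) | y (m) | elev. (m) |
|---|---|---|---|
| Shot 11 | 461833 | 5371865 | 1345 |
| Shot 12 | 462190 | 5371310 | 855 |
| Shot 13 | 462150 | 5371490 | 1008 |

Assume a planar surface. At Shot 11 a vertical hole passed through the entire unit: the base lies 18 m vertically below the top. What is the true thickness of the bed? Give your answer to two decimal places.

13.81 m

Two edge vectors: Shot 11→Shot 12 = (357, -555, -490), Shot 11→Shot 13 = (317, -375, -337).
Normal n = (Shot 11→Shot 12) × (Shot 11→Shot 13) = (3285, -35021, 42060).
So ∂z/∂x = −n_x/n_z = −0.07810 and ∂z/∂y = −n_y/n_z = 0.83264.
|∇z| = √(a²+b²) = 0.83630, so dip δ = arctan(0.83630) = 39.91°.
True thickness = vertical thickness × cos δ = 18 × cos 39.91° = 13.81 m.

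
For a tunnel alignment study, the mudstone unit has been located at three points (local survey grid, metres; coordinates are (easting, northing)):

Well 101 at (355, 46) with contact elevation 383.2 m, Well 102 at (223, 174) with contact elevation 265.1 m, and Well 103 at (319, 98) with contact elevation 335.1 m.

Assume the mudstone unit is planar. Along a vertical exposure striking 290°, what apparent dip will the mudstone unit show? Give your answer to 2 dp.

Two edge vectors: Well 101→Well 102 = (-132, 128, -118.1), Well 101→Well 103 = (-36, 52, -48.1).
Normal n = (Well 101→Well 102) × (Well 101→Well 103) = (-15.6, -2097.6, -2256).
So ∂z/∂E = −n_x/n_z = −0.00691 and ∂z/∂N = −n_y/n_z = −0.92979.
Unit vector along 290° is (sin 290°, cos 290°) = (-0.9397, 0.3420).
Slope in that direction = a·(-0.9397) + b·(0.3420) = −0.31151.
Apparent dip = arctan|0.31151| = 17.30° (true dip is 42.9°, so apparent ≤ true as expected).

17.30°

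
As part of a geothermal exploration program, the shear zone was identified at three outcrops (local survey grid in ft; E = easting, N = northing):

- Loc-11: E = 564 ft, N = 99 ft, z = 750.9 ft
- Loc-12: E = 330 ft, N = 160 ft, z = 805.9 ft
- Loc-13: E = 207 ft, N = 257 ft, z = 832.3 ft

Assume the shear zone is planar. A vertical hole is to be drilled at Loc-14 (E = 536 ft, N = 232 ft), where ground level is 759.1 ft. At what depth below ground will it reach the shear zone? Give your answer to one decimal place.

6.5 ft

Two edge vectors: Loc-11→Loc-12 = (-234, 61, 55), Loc-11→Loc-13 = (-357, 158, 81.4).
Normal n = (Loc-11→Loc-12) × (Loc-11→Loc-13) = (-3724.6, -587.4, -15195).
So ∂z/∂E = −n_x/n_z = −0.24512 and ∂z/∂N = −n_y/n_z = −0.03866.
Intercept c from Loc-11: 750.9 + 138.25 + 3.83 = 892.97.
At (536, 232): z_contact = −131.38 − 8.97 + 892.97 = 752.62 ft.
Depth below ground = 759.1 − 752.62 = 6.5 ft.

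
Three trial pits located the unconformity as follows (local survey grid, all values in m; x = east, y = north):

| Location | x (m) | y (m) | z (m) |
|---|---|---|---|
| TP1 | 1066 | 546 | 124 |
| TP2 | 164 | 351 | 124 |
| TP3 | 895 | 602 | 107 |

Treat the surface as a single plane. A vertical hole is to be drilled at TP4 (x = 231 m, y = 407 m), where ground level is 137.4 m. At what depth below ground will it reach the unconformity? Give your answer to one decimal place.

Two edge vectors: TP1→TP2 = (-902, -195, 0), TP1→TP3 = (-171, 56, -17).
Normal n = (TP1→TP2) × (TP1→TP3) = (3315, -15334, -83857).
So ∂z/∂x = −n_x/n_z = 0.039532 and ∂z/∂y = −n_y/n_z = −0.182859.
Intercept c from TP1: 124 − 42.14 + 99.84 = 181.70.
At (231, 407): z_contact = 9.13 − 74.42 + 181.70 = 116.41 m.
Depth below ground = 137.4 − 116.41 = 21.0 m.

21.0 m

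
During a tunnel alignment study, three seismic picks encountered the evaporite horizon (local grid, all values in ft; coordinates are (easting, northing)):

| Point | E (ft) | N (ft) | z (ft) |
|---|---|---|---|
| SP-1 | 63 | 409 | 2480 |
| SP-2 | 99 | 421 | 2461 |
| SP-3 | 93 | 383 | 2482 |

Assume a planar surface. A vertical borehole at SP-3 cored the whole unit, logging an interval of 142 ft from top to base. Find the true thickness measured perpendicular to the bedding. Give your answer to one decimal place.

Two edge vectors: SP-1→SP-2 = (36, 12, -19), SP-1→SP-3 = (30, -26, 2).
Normal n = (SP-1→SP-2) × (SP-1→SP-3) = (-470, -642, -1296).
So ∂z/∂E = −n_x/n_z = −0.36265 and ∂z/∂N = −n_y/n_z = −0.49537.
|∇z| = √(a²+b²) = 0.61393, so dip δ = arctan(0.61393) = 31.55°.
True thickness = vertical thickness × cos δ = 142 × cos 31.55° = 121.0 ft.

121.0 ft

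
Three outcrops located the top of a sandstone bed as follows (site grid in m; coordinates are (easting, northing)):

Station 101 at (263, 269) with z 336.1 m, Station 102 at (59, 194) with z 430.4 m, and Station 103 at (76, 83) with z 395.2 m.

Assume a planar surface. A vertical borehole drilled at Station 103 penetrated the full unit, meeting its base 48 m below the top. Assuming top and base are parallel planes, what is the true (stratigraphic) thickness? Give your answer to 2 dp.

41.24 m

Two edge vectors: Station 101→Station 102 = (-204, -75, 94.3), Station 101→Station 103 = (-187, -186, 59.1).
Normal n = (Station 101→Station 102) × (Station 101→Station 103) = (13107.3, -5577.7, 23919).
So ∂z/∂E = −n_x/n_z = −0.54799 and ∂z/∂N = −n_y/n_z = 0.23319.
|∇z| = √(a²+b²) = 0.59554, so dip δ = arctan(0.59554) = 30.78°.
True thickness = vertical thickness × cos δ = 48 × cos 30.78° = 41.24 m.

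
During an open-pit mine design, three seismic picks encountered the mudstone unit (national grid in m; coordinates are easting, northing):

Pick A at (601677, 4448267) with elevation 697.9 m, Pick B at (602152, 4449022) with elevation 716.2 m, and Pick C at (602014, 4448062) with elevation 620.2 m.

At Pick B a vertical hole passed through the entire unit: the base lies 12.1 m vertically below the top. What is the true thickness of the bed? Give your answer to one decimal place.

Two edge vectors: Pick A→Pick B = (475, 755, 18.3), Pick A→Pick C = (337, -205, -77.7).
Normal n = (Pick A→Pick B) × (Pick A→Pick C) = (-54912, 43074.6, -351810).
So ∂z/∂easting = −n_x/n_z = −0.15608 and ∂z/∂northing = −n_y/n_z = 0.12244.
|∇z| = √(a²+b²) = 0.19838, so dip δ = arctan(0.19838) = 11.22°.
True thickness = vertical thickness × cos δ = 12.1 × cos 11.22° = 11.9 m.

11.9 m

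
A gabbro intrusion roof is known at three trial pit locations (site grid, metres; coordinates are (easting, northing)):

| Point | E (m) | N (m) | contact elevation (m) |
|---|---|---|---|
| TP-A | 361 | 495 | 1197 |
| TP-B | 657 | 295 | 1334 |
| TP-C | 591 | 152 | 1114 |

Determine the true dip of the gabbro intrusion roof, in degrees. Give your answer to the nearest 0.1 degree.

Two edge vectors: TP-A→TP-B = (296, -200, 137), TP-A→TP-C = (230, -343, -83).
Normal n = (TP-A→TP-B) × (TP-A→TP-C) = (63591, 56078, -55528).
So ∂z/∂E = −n_x/n_z = 1.14521 and ∂z/∂N = −n_y/n_z = 1.00990.
Gradient magnitude |∇z| = √(a² + b²) = √(1.31150 + 1.01991) = 1.52689.
True dip = arctan(1.52689) = 56.8°, dipping toward SW (azimuth ≈ 229°).

56.8°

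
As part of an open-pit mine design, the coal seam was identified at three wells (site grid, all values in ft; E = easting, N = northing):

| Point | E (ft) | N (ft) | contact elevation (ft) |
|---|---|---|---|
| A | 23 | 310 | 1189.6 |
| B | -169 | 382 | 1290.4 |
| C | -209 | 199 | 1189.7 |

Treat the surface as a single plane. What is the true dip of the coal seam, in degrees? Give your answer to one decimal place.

34.3°

Let the plane be z = a·E + b·N + c.
B−A: −192a + 72b = 100.8;  C−A: −232a − 111b = 0.1.
Solving gives a = −0.29451, b = 0.61465.
Gradient magnitude |∇z| = √(a² + b²) = √(0.08673 + 0.37779) = 0.68156.
True dip = arctan(0.68156) = 34.3°, dipping toward SSE (azimuth ≈ 154°).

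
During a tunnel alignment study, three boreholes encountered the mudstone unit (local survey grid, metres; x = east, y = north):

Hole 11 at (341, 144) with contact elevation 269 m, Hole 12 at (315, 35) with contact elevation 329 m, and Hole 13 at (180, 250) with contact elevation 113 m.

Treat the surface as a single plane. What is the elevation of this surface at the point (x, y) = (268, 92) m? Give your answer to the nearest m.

Let the plane be z = a·x + b·y + c.
Hole 12−Hole 11: −26a − 109b = 60;  Hole 13−Hole 11: −161a + 106b = −156.
Solving gives a = 0.52421, b = −0.67550.
Then c = 269 − a·341 − b·144 = 187.52.
At (268, 92): z = 140.5 − 62.1 + 187.52 = 265.9 m.

266 m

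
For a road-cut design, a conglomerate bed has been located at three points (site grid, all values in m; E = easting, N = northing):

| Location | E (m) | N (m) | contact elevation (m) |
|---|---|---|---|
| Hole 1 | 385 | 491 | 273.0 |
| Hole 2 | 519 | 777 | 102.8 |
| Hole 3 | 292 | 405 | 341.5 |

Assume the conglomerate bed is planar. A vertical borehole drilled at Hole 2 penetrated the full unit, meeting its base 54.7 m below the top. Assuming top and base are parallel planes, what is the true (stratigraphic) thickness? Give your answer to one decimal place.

Let the plane be z = a·E + b·N + c.
Hole 2−Hole 1: 134a + 286b = −170.2;  Hole 3−Hole 1: −93a − 86b = 68.5.
Solving gives a = −0.32863, b = −0.44113.
|∇z| = √(a²+b²) = 0.55009, so dip δ = arctan(0.55009) = 28.81°.
True thickness = vertical thickness × cos δ = 54.7 × cos 28.81° = 47.9 m.

47.9 m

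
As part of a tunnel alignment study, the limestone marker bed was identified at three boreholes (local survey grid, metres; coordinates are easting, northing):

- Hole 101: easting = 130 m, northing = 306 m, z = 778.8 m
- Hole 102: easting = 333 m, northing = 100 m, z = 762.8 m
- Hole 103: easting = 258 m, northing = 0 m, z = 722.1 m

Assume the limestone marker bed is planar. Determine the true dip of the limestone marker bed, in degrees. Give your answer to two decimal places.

18.04°

Two edge vectors: Hole 101→Hole 102 = (203, -206, -16), Hole 101→Hole 103 = (128, -306, -56.7).
Normal n = (Hole 101→Hole 102) × (Hole 101→Hole 103) = (6784.2, 9462.1, -35750).
So ∂z/∂easting = −n_x/n_z = 0.18977 and ∂z/∂northing = −n_y/n_z = 0.26467.
Gradient magnitude |∇z| = √(a² + b²) = √(0.03601 + 0.07005) = 0.32568.
True dip = arctan(0.32568) = 18.04°, dipping toward SW (azimuth ≈ 216°).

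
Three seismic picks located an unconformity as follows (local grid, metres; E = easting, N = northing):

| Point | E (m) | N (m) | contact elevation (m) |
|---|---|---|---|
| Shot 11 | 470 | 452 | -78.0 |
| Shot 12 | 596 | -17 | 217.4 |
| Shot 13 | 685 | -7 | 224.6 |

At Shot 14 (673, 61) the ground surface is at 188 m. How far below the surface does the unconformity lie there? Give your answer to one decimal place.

Two edge vectors: Shot 11→Shot 12 = (126, -469, 295.4), Shot 11→Shot 13 = (215, -459, 302.6).
Normal n = (Shot 11→Shot 12) × (Shot 11→Shot 13) = (-6330.8, 25383.4, 43001).
So ∂z/∂E = −n_x/n_z = 0.14722 and ∂z/∂N = −n_y/n_z = −0.59030.
Intercept c from Shot 11: -78 − 69.20 + 266.81 = 119.62.
At (673, 61): z_contact = 99.08 − 36.01 + 119.62 = 182.69 m.
Depth below ground = 188 − 182.69 = 5.3 m.

5.3 m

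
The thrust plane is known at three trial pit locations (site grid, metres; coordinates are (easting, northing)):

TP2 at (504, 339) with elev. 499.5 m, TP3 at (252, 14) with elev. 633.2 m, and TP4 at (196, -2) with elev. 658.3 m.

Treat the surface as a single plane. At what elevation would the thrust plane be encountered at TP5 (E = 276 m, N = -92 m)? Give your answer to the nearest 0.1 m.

Two edge vectors: TP2→TP3 = (-252, -325, 133.7), TP2→TP4 = (-308, -341, 158.8).
Normal n = (TP2→TP3) × (TP2→TP4) = (-6018.3, -1162, -14168).
So ∂z/∂E = −n_x/n_z = −0.42478 and ∂z/∂N = −n_y/n_z = −0.08202.
Intercept c from TP2: 499.5 + 214.09 + 27.80 = 741.39.
At (276, -92): z = −117.2 + 7.5 + 741.39 = 631.7 m.

631.7 m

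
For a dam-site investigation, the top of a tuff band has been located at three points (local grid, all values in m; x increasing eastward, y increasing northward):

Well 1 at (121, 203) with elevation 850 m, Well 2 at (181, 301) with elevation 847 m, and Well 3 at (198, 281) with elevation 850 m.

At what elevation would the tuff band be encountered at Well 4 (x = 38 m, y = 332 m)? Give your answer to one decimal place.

832.8 m

Let the plane be z = a·x + b·y + c.
Well 2−Well 1: 60a + 98b = −3;  Well 3−Well 1: 77a + 78b = 0.
Solving gives a = 0.08165, b = −0.08060.
Then c = 850 − a·121 − b·203 = 856.48.
At (38, 332): z = 3.1 − 26.8 + 856.48 = 832.8 m.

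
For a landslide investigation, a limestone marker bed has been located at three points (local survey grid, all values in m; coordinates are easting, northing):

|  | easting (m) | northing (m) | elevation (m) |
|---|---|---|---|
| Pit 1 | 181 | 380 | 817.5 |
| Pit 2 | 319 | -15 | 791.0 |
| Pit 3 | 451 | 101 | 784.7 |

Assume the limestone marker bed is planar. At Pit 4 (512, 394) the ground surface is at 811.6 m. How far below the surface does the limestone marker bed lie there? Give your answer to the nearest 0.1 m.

20.6 m

Two edge vectors: Pit 1→Pit 2 = (138, -395, -26.5), Pit 1→Pit 3 = (270, -279, -32.8).
Normal n = (Pit 1→Pit 2) × (Pit 1→Pit 3) = (5562.5, -2628.6, 68148).
So ∂z/∂easting = −n_x/n_z = −0.08162 and ∂z/∂northing = −n_y/n_z = 0.03857.
Intercept c from Pit 1: 817.5 + 14.77 − 14.66 = 817.62.
At (512, 394): z_contact = −41.79 + 15.20 + 817.62 = 791.02 m.
Depth below ground = 811.6 − 791.02 = 20.6 m.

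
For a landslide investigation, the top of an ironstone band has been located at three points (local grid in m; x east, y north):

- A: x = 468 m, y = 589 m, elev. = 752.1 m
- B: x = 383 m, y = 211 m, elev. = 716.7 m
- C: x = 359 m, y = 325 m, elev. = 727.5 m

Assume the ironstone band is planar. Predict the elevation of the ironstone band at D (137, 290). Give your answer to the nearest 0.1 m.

724.8 m

Let the plane be z = a·x + b·y + c.
B−A: −85a − 378b = −35.4;  C−A: −109a − 264b = −24.6.
Solving gives a = −0.00249, b = 0.09421.
Then c = 752.1 − a·468 − b·589 = 697.78.
At (137, 290): z = −0.3 + 27.3 + 697.78 = 724.8 m.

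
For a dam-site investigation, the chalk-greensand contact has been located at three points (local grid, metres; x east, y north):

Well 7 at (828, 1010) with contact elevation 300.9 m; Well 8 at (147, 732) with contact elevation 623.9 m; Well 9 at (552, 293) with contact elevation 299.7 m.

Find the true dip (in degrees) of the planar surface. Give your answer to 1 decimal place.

Two edge vectors: Well 7→Well 8 = (-681, -278, 323), Well 7→Well 9 = (-276, -717, -1.2).
Normal n = (Well 7→Well 8) × (Well 7→Well 9) = (231924.6, -89965.2, 411549).
So ∂z/∂x = −n_x/n_z = −0.56354 and ∂z/∂y = −n_y/n_z = 0.21860.
Gradient magnitude |∇z| = √(a² + b²) = √(0.31758 + 0.04779) = 0.60445.
True dip = arctan(0.60445) = 31.2°, dipping toward ESE (azimuth ≈ 111°).

31.2°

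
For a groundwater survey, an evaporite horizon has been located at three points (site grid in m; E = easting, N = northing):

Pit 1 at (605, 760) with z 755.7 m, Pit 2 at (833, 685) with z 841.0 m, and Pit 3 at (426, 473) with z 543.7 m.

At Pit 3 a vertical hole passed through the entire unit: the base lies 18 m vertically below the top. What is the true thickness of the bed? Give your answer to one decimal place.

Two edge vectors: Pit 1→Pit 2 = (228, -75, 85.3), Pit 1→Pit 3 = (-179, -287, -212).
Normal n = (Pit 1→Pit 2) × (Pit 1→Pit 3) = (40381.1, 33067.3, -78861).
So ∂z/∂E = −n_x/n_z = 0.51205 and ∂z/∂N = −n_y/n_z = 0.41931.
|∇z| = √(a²+b²) = 0.66183, so dip δ = arctan(0.66183) = 33.50°.
True thickness = vertical thickness × cos δ = 18 × cos 33.50° = 15.0 m.

15.0 m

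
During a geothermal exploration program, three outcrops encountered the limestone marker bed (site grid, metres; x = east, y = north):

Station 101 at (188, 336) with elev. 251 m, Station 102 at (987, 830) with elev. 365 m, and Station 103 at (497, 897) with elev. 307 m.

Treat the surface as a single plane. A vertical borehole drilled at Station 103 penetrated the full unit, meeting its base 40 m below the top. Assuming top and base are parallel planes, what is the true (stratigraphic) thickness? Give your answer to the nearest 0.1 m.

39.7 m

Two edge vectors: Station 101→Station 102 = (799, 494, 114), Station 101→Station 103 = (309, 561, 56).
Normal n = (Station 101→Station 102) × (Station 101→Station 103) = (-36290, -9518, 295593).
So ∂z/∂x = −n_x/n_z = 0.12277 and ∂z/∂y = −n_y/n_z = 0.03220.
|∇z| = √(a²+b²) = 0.12692, so dip δ = arctan(0.12692) = 7.23°.
True thickness = vertical thickness × cos δ = 40 × cos 7.23° = 39.7 m.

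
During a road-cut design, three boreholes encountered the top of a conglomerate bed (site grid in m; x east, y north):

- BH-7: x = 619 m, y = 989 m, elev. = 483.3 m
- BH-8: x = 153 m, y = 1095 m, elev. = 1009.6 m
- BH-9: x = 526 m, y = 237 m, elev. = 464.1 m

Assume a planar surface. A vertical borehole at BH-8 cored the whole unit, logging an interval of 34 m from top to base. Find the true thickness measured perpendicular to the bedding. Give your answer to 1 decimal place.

Two edge vectors: BH-7→BH-8 = (-466, 106, 526.3), BH-7→BH-9 = (-93, -752, -19.2).
Normal n = (BH-7→BH-8) × (BH-7→BH-9) = (393742.4, -57893.1, 360290).
So ∂z/∂x = −n_x/n_z = −1.09285 and ∂z/∂y = −n_y/n_z = 0.16068.
|∇z| = √(a²+b²) = 1.10460, so dip δ = arctan(1.10460) = 47.85°.
True thickness = vertical thickness × cos δ = 34 × cos 47.85° = 22.8 m.

22.8 m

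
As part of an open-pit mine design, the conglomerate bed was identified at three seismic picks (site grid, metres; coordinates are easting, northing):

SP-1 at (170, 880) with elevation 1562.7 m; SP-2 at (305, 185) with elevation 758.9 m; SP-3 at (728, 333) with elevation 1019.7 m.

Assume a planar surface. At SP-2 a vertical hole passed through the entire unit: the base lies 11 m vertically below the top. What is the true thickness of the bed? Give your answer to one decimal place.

7.0 m

Two edge vectors: SP-1→SP-2 = (135, -695, -803.8), SP-1→SP-3 = (558, -547, -543).
Normal n = (SP-1→SP-2) × (SP-1→SP-3) = (-62293.6, -375215.4, 313965).
So ∂z/∂easting = −n_x/n_z = 0.19841 and ∂z/∂northing = −n_y/n_z = 1.19509.
|∇z| = √(a²+b²) = 1.21144, so dip δ = arctan(1.21144) = 50.46°.
True thickness = vertical thickness × cos δ = 11 × cos 50.46° = 7.0 m.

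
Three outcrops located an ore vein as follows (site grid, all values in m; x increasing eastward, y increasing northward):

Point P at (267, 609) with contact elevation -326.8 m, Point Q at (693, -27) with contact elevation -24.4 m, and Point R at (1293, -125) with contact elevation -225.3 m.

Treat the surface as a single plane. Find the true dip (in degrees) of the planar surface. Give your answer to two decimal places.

Let the plane be z = a·x + b·y + c.
Point Q−Point P: 426a − 636b = 302.4;  Point R−Point P: 1026a − 734b = 101.5.
Solving gives a = −0.46317, b = −0.78570.
Gradient magnitude |∇z| = √(a² + b²) = √(0.21452 + 0.61733) = 0.91206.
True dip = arctan(0.91206) = 42.37°, dipping toward NNE (azimuth ≈ 031°).

42.37°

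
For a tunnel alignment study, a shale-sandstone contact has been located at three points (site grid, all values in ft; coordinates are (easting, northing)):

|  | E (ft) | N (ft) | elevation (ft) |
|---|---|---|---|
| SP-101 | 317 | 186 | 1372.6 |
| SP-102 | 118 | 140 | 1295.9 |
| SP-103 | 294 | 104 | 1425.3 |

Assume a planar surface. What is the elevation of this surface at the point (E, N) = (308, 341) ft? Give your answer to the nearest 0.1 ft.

1243.0 ft

Let the plane be z = a·E + b·N + c.
SP-102−SP-101: −199a − 46b = −76.7;  SP-103−SP-101: −23a − 82b = 52.7.
Solving gives a = 0.57101, b = −0.80284.
Then c = 1372.6 − a·317 − b·186 = 1340.92.
At (308, 341): z = 175.9 − 273.8 + 1340.92 = 1243.0 ft.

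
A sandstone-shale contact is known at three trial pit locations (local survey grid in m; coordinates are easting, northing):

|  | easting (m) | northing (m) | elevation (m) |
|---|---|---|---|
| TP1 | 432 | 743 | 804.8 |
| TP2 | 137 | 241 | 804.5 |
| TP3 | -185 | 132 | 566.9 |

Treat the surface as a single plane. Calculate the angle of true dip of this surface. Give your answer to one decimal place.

46.9°

Two edge vectors: TP1→TP2 = (-295, -502, -0.3), TP1→TP3 = (-617, -611, -237.9).
Normal n = (TP1→TP2) × (TP1→TP3) = (119242.5, -69995.4, -129489).
So ∂z/∂easting = −n_x/n_z = 0.92087 and ∂z/∂northing = −n_y/n_z = −0.54055.
Gradient magnitude |∇z| = √(a² + b²) = √(0.84800 + 0.29220) = 1.06780.
True dip = arctan(1.06780) = 46.9°, dipping toward WNW (azimuth ≈ 300°).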